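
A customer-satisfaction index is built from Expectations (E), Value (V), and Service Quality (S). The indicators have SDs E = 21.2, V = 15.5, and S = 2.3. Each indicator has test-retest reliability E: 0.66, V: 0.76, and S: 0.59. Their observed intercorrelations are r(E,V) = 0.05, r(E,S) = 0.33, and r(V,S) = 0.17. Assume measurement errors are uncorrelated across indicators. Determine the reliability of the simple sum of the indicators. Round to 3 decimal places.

0.725

Var(E+V+S) = 21.2² + 15.5² + 2.3² + 2·[21.2·15.5·0.05 + 21.2·2.3·0.33 + 15.5·2.3·0.17] = 694.98 + 77.1626 = 772.143.
With uncorrelated errors the cross-covariances are all true-score covariance, so they carry over unchanged; only the diagonal terms shrink to ρᵢσᵢ².
True-score variance = [21.2²·0.66 + 15.5²·0.76 + 2.3²·0.59] + 77.1626 = 482.341 + 77.1626 = 559.504.
Reliability = 559.504 / 772.143 = 0.725.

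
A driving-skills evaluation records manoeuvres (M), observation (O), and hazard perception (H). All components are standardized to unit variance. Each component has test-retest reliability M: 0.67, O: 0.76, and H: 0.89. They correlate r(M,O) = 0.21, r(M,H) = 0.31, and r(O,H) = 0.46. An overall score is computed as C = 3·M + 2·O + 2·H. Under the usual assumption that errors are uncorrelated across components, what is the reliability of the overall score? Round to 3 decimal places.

Var(C) = 3² + 2² + 2² + 2·[6·0.21 + 6·0.31 + 4·0.46] = 17 + 9.92 = 26.92.
Because errors are independent across components, Cov(Tᵢ,Tⱼ) = Cov(Xᵢ,Xⱼ); the off-diagonal part of the true-score variance is the same as above.
True-score variance = [3²·0.67 + 2²·0.76 + 2²·0.89] + 9.92 = 12.63 + 9.92 = 22.55.
Reliability = 22.55 / 26.92 = 0.838.

0.838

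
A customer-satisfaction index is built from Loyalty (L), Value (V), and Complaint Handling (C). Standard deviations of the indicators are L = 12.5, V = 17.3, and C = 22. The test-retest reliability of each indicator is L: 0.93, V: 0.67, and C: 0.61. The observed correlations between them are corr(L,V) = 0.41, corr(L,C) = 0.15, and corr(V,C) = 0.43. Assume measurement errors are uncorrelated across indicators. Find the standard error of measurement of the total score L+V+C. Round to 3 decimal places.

Var(total) = 939.54 + 587.141 = 1526.68.
True-score variance = 641.077 + 587.141 = 1228.22, so reliability = 0.8045.
Error variance = 1526.68 − 1228.22 = 298.463; SEM = √298.463 = 17.276.

17.276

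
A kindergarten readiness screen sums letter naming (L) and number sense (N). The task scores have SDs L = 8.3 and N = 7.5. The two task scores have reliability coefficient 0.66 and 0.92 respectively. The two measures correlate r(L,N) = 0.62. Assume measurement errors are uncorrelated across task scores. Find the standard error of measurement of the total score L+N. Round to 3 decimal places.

5.284

Var(total) = 125.14 + 77.19 = 202.33.
True-score variance = 97.2174 + 77.19 = 174.407, so reliability = 0.8620.
Error variance = 202.33 − 174.407 = 27.9226; SEM = √27.9226 = 5.284.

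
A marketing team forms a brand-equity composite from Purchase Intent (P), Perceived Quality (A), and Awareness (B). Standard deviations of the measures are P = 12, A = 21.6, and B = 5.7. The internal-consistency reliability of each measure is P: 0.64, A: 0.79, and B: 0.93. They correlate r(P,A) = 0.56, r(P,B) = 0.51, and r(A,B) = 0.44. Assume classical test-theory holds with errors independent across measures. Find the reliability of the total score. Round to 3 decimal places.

0.863

Var(P+A+B) = 12² + 21.6² + 5.7² + 2·[12·21.6·0.56 + 12·5.7·0.51 + 21.6·5.7·0.44] = 643.05 + 468.418 = 1111.47.
Because errors are independent across components, Cov(Tᵢ,Tⱼ) = Cov(Xᵢ,Xⱼ); the off-diagonal part of the true-score variance is the same as above.
True-score variance = [12²·0.64 + 21.6²·0.79 + 5.7²·0.93] + 468.418 = 490.958 + 468.418 = 959.376.
Reliability = 959.376 / 1111.47 = 0.863.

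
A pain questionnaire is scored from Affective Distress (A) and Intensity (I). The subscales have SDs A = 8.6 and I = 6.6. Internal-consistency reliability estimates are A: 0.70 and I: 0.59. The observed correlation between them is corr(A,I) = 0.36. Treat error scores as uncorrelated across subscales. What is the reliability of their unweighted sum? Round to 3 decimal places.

Var(A+I) = 8.6² + 6.6² + 2·[8.6·6.6·0.36] = 117.52 + 40.8672 = 158.387.
Under uncorrelated errors the observed covariances equal the true-score covariances, so only the own-variance terms attenuate.
True-score variance = [8.6²·0.70 + 6.6²·0.59] + 40.8672 = 77.4724 + 40.8672 = 118.34.
Reliability = 118.34 / 158.387 = 0.747.

0.747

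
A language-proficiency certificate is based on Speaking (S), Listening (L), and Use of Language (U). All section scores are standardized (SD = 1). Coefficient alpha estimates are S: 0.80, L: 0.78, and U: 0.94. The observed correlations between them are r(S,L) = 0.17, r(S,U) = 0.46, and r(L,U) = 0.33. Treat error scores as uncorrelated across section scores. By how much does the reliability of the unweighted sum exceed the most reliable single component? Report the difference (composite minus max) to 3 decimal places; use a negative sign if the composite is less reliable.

Var(sum) = 3 + 1.92 = 4.92; true-score variance = 2.52 + 1.92 = 4.44; composite reliability = 0.9024.
Max component reliability = 0.9400.
Difference = 0.9024 − 0.9400 = -0.038.

-0.038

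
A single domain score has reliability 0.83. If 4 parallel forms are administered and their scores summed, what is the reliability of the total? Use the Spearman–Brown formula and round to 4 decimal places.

0.9513

ρ_k = kρ / (1 + (k−1)ρ) = 4·0.83 / (1 + 3·0.83) = 3.320 / 3.490 = 0.9513.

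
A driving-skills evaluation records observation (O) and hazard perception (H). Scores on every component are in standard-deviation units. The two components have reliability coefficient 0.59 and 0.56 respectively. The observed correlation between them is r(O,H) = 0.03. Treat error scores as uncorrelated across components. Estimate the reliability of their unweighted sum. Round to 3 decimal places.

Var(O+H) = 2 + 2·[0.03] = 2 + 0.06 = 2.06.
With uncorrelated errors the cross-covariances are all true-score covariance, so they carry over unchanged; only the diagonal terms shrink to ρᵢσᵢ².
True-score variance = [0.59 + 0.56] + 0.06 = 1.15 + 0.06 = 1.21.
Reliability = 1.21 / 2.06 = 0.587.

0.587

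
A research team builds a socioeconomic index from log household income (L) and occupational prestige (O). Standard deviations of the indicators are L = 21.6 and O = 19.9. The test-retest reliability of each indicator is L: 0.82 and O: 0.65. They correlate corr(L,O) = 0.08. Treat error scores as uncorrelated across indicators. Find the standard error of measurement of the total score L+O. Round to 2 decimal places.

14.92

Var(total) = 862.57 + 68.7744 = 931.344.
True-score variance = 639.986 + 68.7744 = 708.76, so reliability = 0.7610.
Error variance = 931.344 − 708.76 = 222.584; SEM = √222.584 = 14.92.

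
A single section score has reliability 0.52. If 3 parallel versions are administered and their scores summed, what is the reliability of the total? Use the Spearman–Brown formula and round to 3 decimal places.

0.765

ρ_k = kρ / (1 + (k−1)ρ) = 3·0.52 / (1 + 2·0.52) = 1.560 / 2.040 = 0.765.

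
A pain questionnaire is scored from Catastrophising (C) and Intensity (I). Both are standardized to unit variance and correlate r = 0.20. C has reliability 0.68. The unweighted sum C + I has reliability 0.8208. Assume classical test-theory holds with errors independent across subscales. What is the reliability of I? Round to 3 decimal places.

Var(C+I) = 2 + 2·0.20 = 2.400.
True-score variance = ρ_C + ρ_I + 2·0.20, so 0.8208 = (0.68 + ρ_I + 0.40) / 2.400.
ρ_I = 0.8208·2.400 − 0.68 − 0.40 = 0.890.

0.890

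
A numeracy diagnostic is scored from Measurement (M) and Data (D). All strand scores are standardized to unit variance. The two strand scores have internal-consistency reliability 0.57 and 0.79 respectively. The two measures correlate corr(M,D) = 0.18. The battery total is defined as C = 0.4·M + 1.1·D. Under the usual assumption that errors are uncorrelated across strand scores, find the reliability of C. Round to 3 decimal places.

Var(C) = 0.4² + 1.1² + 2·[0.44·0.18] = 1.37 + 0.1584 = 1.5284.
Because errors are independent across components, Cov(Tᵢ,Tⱼ) = Cov(Xᵢ,Xⱼ); the off-diagonal part of the true-score variance is the same as above.
True-score variance = [0.4²·0.57 + 1.1²·0.79] + 0.1584 = 1.0471 + 0.1584 = 1.2055.
Reliability = 1.2055 / 1.5284 = 0.789.

0.789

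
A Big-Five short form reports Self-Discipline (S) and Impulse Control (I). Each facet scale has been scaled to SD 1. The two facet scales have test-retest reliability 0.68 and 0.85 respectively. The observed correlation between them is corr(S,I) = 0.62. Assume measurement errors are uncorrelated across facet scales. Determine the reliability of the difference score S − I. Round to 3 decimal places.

0.382

Var(S−I) = 1 + 1 − 2·0.62 = 2 − 1.24 = 0.76.
With uncorrelated errors the cross-covariances are all true-score covariance, so they carry over unchanged; only the diagonal terms shrink to ρᵢσᵢ².
True-score variance = [0.68 + 0.85] − 1.24 = 1.53 − 1.24 = 0.29.
Reliability = 0.29 / 0.76 = 0.382.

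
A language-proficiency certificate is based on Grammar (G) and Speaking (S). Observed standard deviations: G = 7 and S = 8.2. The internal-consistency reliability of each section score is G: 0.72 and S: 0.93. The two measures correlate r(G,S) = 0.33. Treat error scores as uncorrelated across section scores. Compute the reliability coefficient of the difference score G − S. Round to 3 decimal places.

0.765

Var(G−S) = 7² + 8.2² − 2·7·8.2·0.33 = 116.24 − 37.884 = 78.356.
With uncorrelated errors the cross-covariances are all true-score covariance, so they carry over unchanged; only the diagonal terms shrink to ρᵢσᵢ².
True-score variance = [7²·0.72 + 8.2²·0.93] − 37.884 = 97.8132 − 37.884 = 59.9292.
Reliability = 59.9292 / 78.356 = 0.765.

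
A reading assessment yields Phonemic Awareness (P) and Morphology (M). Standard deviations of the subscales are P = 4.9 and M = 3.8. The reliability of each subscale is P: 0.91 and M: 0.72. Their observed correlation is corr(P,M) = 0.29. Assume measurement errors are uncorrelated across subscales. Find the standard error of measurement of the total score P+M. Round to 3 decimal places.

2.491

Var(total) = 38.45 + 10.7996 = 49.2496.
True-score variance = 32.2459 + 10.7996 = 43.0455, so reliability = 0.8740.
Error variance = 49.2496 − 43.0455 = 6.2041; SEM = √6.2041 = 2.491.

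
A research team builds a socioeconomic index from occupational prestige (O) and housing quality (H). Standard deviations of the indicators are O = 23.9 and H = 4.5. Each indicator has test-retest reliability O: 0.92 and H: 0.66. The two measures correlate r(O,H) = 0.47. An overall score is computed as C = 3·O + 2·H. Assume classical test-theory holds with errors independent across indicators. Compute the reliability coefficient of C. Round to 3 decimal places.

0.925

Var(C) = 3²·23.9² + 2²·4.5² + 2·[6·23.9·4.5·0.47] = 5221.89 + 606.582 = 5828.47.
With uncorrelated errors the cross-covariances are all true-score covariance, so they carry over unchanged; only the diagonal terms shrink to ρᵢσᵢ².
True-score variance = [3²·23.9²·0.92 + 2²·4.5²·0.66] + 606.582 = 4783.08 + 606.582 = 5389.66.
Reliability = 5389.66 / 5828.47 = 0.925.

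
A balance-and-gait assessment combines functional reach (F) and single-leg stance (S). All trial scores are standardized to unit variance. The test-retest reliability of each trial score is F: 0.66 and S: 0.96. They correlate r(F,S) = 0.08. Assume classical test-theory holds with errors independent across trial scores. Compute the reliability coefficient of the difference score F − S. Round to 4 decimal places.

0.7935

Var(F−S) = 1 + 1 − 2·0.08 = 2 − 0.16 = 1.84.
Under uncorrelated errors the observed covariances equal the true-score covariances, so only the own-variance terms attenuate.
True-score variance = [0.66 + 0.96] − 0.16 = 1.62 − 0.16 = 1.46.
Reliability = 1.46 / 1.84 = 0.7935.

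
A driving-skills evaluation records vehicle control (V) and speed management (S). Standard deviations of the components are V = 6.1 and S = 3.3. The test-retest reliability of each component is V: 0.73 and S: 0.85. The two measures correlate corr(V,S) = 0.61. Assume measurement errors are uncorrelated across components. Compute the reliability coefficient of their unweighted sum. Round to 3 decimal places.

Var(V+S) = 6.1² + 3.3² + 2·[6.1·3.3·0.61] = 48.1 + 24.5586 = 72.6586.
Under uncorrelated errors the observed covariances equal the true-score covariances, so only the own-variance terms attenuate.
True-score variance = [6.1²·0.73 + 3.3²·0.85] + 24.5586 = 36.4198 + 24.5586 = 60.9784.
Reliability = 60.9784 / 72.6586 = 0.839.

0.839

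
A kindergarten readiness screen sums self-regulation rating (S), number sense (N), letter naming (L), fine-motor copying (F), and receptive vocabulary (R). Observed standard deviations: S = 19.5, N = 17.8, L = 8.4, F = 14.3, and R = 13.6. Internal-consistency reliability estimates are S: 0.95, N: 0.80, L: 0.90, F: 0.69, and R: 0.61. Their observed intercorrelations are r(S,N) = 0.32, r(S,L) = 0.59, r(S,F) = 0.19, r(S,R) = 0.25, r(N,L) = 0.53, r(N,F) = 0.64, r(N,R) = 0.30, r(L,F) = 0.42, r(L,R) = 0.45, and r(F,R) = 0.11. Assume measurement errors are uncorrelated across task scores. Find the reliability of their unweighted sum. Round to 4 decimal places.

0.9163

Var(S+N+L+F+R) = 19.5² + 17.8² + 8.4² + 14.3² + 13.6² + 2·[19.5·17.8·0.32 + 19.5·8.4·0.59 + 19.5·14.3·0.19 + 19.5·13.6·0.25 + 17.8·8.4·0.53 + 17.8·14.3·0.64 + 17.8·13.6·0.30 + 8.4·14.3·0.42 + 8.4·13.6·0.45 + 14.3·13.6·0.11] = 1157.1 + 1530.04 = 2687.14.
With uncorrelated errors the cross-covariances are all true-score covariance, so they carry over unchanged; only the diagonal terms shrink to ρᵢσᵢ².
True-score variance = [19.5²·0.95 + 17.8²·0.80 + 8.4²·0.90 + 14.3²·0.69 + 13.6²·0.61] + 1530.04 = 932.137 + 1530.04 = 2462.18.
Reliability = 2462.18 / 2687.14 = 0.9163.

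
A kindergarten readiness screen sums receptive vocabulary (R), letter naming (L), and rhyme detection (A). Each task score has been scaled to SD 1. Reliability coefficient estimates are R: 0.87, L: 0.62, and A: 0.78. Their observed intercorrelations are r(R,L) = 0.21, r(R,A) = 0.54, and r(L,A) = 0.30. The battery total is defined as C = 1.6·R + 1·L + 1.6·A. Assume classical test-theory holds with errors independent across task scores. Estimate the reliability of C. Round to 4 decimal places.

Var(C) = 1.6² + 1 + 1.6² + 2·[1.6·0.21 + 2.56·0.54 + 1.6·0.30] = 6.12 + 4.3968 = 10.5168.
With uncorrelated errors the cross-covariances are all true-score covariance, so they carry over unchanged; only the diagonal terms shrink to ρᵢσᵢ².
True-score variance = [1.6²·0.87 + 0.62 + 1.6²·0.78] + 4.3968 = 4.844 + 4.3968 = 9.2408.
Reliability = 9.2408 / 10.5168 = 0.8787.

0.8787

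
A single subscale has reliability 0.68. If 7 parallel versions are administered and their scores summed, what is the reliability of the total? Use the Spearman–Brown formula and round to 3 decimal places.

ρ_k = kρ / (1 + (k−1)ρ) = 7·0.68 / (1 + 6·0.68) = 4.760 / 5.080 = 0.937.

0.937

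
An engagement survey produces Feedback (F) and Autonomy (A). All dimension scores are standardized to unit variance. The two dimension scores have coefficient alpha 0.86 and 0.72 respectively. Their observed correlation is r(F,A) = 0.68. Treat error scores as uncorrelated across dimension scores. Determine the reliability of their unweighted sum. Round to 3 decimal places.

Var(F+A) = 2 + 2·[0.68] = 2 + 1.36 = 3.36.
Under uncorrelated errors the observed covariances equal the true-score covariances, so only the own-variance terms attenuate.
True-score variance = [0.86 + 0.72] + 1.36 = 1.58 + 1.36 = 2.94.
Reliability = 2.94 / 3.36 = 0.875.

0.875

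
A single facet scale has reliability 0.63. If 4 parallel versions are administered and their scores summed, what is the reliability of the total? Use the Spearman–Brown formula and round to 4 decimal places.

0.8720

ρ_k = kρ / (1 + (k−1)ρ) = 4·0.63 / (1 + 3·0.63) = 2.520 / 2.890 = 0.8720.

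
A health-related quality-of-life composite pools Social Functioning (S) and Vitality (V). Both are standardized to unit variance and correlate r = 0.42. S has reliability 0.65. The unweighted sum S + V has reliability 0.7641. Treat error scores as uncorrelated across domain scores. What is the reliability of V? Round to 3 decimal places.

Var(S+V) = 2 + 2·0.42 = 2.840.
True-score variance = ρ_S + ρ_V + 2·0.42, so 0.7641 = (0.65 + ρ_V + 0.84) / 2.840.
ρ_V = 0.7641·2.840 − 0.65 − 0.84 = 0.680.

0.680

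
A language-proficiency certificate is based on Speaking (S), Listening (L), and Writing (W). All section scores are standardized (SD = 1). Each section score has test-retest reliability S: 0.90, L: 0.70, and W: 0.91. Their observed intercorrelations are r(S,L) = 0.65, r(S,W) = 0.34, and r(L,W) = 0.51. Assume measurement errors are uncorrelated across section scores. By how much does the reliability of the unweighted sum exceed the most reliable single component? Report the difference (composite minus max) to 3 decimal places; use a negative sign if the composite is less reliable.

Var(sum) = 3 + 3 = 6; true-score variance = 2.51 + 3 = 5.51; composite reliability = 0.9183.
Max component reliability = 0.9100.
Difference = 0.9183 − 0.9100 = 0.008.

0.008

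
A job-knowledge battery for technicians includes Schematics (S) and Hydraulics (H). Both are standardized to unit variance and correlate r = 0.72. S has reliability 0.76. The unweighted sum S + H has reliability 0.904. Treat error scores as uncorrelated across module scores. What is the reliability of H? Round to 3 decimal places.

Var(S+H) = 2 + 2·0.72 = 3.440.
True-score variance = ρ_S + ρ_H + 2·0.72, so 0.904 = (0.76 + ρ_H + 1.44) / 3.440.
ρ_H = 0.904·3.440 − 0.76 − 1.44 = 0.910.

0.910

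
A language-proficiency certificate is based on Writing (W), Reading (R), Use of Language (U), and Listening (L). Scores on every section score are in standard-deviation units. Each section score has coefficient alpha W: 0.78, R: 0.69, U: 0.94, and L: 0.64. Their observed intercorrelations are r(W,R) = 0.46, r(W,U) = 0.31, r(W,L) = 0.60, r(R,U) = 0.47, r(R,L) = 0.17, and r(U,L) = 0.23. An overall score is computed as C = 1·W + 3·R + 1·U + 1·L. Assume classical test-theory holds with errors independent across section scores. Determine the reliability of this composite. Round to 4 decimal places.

0.8357

Var(C) = 1 + 3² + 1 + 1 + 2·[3·0.46 + 0.31 + 0.60 + 3·0.47 + 3·0.17 + 0.23] = 12 + 8.88 = 20.88.
With uncorrelated errors the cross-covariances are all true-score covariance, so they carry over unchanged; only the diagonal terms shrink to ρᵢσᵢ².
True-score variance = [0.78 + 3²·0.69 + 0.94 + 0.64] + 8.88 = 8.57 + 8.88 = 17.45.
Reliability = 17.45 / 20.88 = 0.8357.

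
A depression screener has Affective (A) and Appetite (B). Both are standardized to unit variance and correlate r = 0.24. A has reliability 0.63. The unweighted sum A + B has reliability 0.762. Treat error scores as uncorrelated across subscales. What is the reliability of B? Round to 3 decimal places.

0.780

Var(A+B) = 2 + 2·0.24 = 2.480.
True-score variance = ρ_A + ρ_B + 2·0.24, so 0.762 = (0.63 + ρ_B + 0.48) / 2.480.
ρ_B = 0.762·2.480 − 0.63 − 0.48 = 0.780.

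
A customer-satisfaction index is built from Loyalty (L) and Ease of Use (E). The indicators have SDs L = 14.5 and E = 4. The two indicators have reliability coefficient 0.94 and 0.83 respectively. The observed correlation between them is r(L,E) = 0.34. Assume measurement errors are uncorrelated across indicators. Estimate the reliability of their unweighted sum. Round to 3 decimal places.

0.942

Var(L+E) = 14.5² + 4² + 2·[14.5·4·0.34] = 226.25 + 39.44 = 265.69.
With uncorrelated errors the cross-covariances are all true-score covariance, so they carry over unchanged; only the diagonal terms shrink to ρᵢσᵢ².
True-score variance = [14.5²·0.94 + 4²·0.83] + 39.44 = 210.915 + 39.44 = 250.355.
Reliability = 250.355 / 265.69 = 0.942.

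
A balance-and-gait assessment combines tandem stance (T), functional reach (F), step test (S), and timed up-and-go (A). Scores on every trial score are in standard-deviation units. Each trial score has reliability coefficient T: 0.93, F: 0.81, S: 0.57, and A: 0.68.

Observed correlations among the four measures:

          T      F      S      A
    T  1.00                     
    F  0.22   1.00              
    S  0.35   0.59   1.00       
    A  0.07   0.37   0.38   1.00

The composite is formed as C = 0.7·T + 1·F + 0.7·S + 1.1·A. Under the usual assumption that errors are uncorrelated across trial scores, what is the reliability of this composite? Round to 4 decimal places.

0.8668

Var(C) = 0.7² + 1 + 0.7² + 1.1² + 2·[0.7·0.22 + 0.49·0.35 + 0.77·0.07 + 0.7·0.59 + 1.1·0.37 + 0.77·0.38] = 3.19 + 2.984 = 6.174.
With uncorrelated errors the cross-covariances are all true-score covariance, so they carry over unchanged; only the diagonal terms shrink to ρᵢσᵢ².
True-score variance = [0.7²·0.93 + 0.81 + 0.7²·0.57 + 1.1²·0.68] + 2.984 = 2.3678 + 2.984 = 5.3518.
Reliability = 5.3518 / 6.174 = 0.8668.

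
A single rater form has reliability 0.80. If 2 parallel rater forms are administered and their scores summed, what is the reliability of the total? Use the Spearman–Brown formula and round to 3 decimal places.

ρ_k = kρ / (1 + (k−1)ρ) = 2·0.80 / (1 + 1·0.80) = 1.600 / 1.800 = 0.889.

0.889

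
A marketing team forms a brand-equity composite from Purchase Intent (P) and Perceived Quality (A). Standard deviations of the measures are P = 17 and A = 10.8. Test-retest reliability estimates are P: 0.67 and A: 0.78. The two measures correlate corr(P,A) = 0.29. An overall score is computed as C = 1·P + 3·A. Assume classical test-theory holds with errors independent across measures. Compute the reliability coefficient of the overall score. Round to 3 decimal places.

Var(C) = 17² + 3²·10.8² + 2·[3·17·10.8·0.29] = 1338.76 + 319.464 = 1658.22.
With uncorrelated errors the cross-covariances are all true-score covariance, so they carry over unchanged; only the diagonal terms shrink to ρᵢσᵢ².
True-score variance = [17²·0.67 + 3²·10.8²·0.78] + 319.464 = 1012.44 + 319.464 = 1331.91.
Reliability = 1331.91 / 1658.22 = 0.803.

0.803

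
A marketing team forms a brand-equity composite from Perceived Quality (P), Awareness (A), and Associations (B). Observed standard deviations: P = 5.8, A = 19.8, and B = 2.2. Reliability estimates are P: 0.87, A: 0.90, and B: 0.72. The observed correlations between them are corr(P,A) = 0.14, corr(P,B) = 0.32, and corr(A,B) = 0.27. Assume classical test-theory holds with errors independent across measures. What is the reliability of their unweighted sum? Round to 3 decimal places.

Var(P+A+B) = 5.8² + 19.8² + 2.2² + 2·[5.8·19.8·0.14 + 5.8·2.2·0.32 + 19.8·2.2·0.27] = 430.52 + 63.844 = 494.364.
Because errors are independent across components, Cov(Tᵢ,Tⱼ) = Cov(Xᵢ,Xⱼ); the off-diagonal part of the true-score variance is the same as above.
True-score variance = [5.8²·0.87 + 19.8²·0.90 + 2.2²·0.72] + 63.844 = 385.588 + 63.844 = 449.432.
Reliability = 449.432 / 494.364 = 0.909.

0.909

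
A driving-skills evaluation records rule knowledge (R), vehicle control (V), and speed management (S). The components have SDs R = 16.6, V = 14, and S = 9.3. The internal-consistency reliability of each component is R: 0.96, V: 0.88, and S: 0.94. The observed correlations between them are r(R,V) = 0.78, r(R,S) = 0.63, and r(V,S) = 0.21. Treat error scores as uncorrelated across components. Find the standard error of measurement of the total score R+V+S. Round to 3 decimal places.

6.303

Var(total) = 558.05 + 611.747 = 1169.8.
True-score variance = 518.318 + 611.747 = 1130.07, so reliability = 0.9660.
Error variance = 1169.8 − 1130.07 = 39.7318; SEM = √39.7318 = 6.303.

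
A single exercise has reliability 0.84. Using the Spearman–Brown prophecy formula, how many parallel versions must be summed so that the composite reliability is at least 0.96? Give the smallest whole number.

k ≥ ρ*(1−ρ₁)/(ρ₁(1−ρ*)) = 0.96·0.16 / (0.84·0.04) = 4.571.
Smallest integer k = 5.

5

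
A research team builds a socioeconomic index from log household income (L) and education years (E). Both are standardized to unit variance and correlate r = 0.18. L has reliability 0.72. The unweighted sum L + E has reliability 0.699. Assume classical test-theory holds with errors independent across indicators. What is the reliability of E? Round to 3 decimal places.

0.570

Var(L+E) = 2 + 2·0.18 = 2.360.
True-score variance = ρ_L + ρ_E + 2·0.18, so 0.699 = (0.72 + ρ_E + 0.36) / 2.360.
ρ_E = 0.699·2.360 − 0.72 − 0.36 = 0.570.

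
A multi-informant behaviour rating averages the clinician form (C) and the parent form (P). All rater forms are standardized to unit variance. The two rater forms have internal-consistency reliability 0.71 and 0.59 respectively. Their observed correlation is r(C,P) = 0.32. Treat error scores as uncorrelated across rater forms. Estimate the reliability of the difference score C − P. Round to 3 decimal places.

0.485

Var(C−P) = 1 + 1 − 2·0.32 = 2 − 0.64 = 1.36.
Under uncorrelated errors the observed covariances equal the true-score covariances, so only the own-variance terms attenuate.
True-score variance = [0.71 + 0.59] − 0.64 = 1.3 − 0.64 = 0.66.
Reliability = 0.66 / 1.36 = 0.485.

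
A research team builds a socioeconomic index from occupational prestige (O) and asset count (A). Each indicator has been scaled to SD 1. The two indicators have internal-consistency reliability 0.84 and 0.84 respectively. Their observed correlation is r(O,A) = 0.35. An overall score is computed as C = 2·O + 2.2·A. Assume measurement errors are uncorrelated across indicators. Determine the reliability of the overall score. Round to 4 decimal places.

Var(C) = 2² + 2.2² + 2·[4.4·0.35] = 8.84 + 3.08 = 11.92.
Under uncorrelated errors the observed covariances equal the true-score covariances, so only the own-variance terms attenuate.
True-score variance = [2²·0.84 + 2.2²·0.84] + 3.08 = 7.4256 + 3.08 = 10.5056.
Reliability = 10.5056 / 11.92 = 0.8813.

0.8813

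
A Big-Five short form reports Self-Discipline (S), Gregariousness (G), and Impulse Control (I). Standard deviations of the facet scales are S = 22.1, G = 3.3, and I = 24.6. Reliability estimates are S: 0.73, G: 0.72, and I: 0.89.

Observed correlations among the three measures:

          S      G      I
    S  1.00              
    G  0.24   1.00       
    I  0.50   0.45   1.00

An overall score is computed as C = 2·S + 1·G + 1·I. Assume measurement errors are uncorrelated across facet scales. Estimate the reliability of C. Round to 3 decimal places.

Var(C) = 2²·22.1² + 3.3² + 24.6² + 2·[2·22.1·3.3·0.24 + 2·22.1·24.6·0.50 + 3.3·24.6·0.45] = 2569.69 + 1230.39 = 3800.08.
Because errors are independent across components, Cov(Tᵢ,Tⱼ) = Cov(Xᵢ,Xⱼ); the off-diagonal part of the true-score variance is the same as above.
True-score variance = [2²·22.1²·0.73 + 3.3²·0.72 + 24.6²·0.89] + 1230.39 = 1972.59 + 1230.39 = 3202.99.
Reliability = 3202.99 / 3800.08 = 0.843.

0.843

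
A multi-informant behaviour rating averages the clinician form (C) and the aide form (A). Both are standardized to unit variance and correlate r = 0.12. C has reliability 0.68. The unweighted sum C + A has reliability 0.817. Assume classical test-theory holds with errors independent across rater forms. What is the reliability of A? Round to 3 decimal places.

Var(C+A) = 2 + 2·0.12 = 2.240.
True-score variance = ρ_C + ρ_A + 2·0.12, so 0.817 = (0.68 + ρ_A + 0.24) / 2.240.
ρ_A = 0.817·2.240 − 0.68 − 0.24 = 0.910.

0.910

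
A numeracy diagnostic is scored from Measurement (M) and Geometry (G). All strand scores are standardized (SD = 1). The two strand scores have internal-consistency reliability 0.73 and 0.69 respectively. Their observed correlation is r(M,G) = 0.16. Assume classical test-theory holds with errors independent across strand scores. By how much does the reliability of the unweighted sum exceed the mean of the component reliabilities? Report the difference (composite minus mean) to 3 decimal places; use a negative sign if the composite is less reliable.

0.040

Var(sum) = 2 + 0.32 = 2.32; true-score variance = 1.42 + 0.32 = 1.74; composite reliability = 0.7500.
Mean component reliability = 0.7100.
Difference = 0.7500 − 0.7100 = 0.040.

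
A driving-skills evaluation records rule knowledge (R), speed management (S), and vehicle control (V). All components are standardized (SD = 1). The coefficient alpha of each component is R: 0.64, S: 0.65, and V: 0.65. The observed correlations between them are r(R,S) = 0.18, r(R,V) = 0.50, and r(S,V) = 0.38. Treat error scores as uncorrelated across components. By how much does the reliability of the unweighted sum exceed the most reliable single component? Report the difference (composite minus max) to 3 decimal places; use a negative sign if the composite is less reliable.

0.143

Var(sum) = 3 + 2.12 = 5.12; true-score variance = 1.94 + 2.12 = 4.06; composite reliability = 0.7930.
Max component reliability = 0.6500.
Difference = 0.7930 − 0.6500 = 0.143.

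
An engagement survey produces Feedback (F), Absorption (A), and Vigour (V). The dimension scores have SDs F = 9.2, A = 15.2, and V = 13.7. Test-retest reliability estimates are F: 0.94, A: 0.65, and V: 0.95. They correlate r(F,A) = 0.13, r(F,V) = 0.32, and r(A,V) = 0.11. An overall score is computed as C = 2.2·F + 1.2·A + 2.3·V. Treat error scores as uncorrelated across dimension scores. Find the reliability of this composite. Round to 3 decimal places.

0.919

Var(C) = 2.2²·9.2² + 1.2²·15.2² + 2.3²·13.7² + 2·[2.64·9.2·15.2·0.13 + 5.06·9.2·13.7·0.32 + 2.76·15.2·13.7·0.11] = 1735.24 + 630.597 = 2365.83.
With uncorrelated errors the cross-covariances are all true-score covariance, so they carry over unchanged; only the diagonal terms shrink to ρᵢσᵢ².
True-score variance = [2.2²·9.2²·0.94 + 1.2²·15.2²·0.65 + 2.3²·13.7²·0.95] + 630.597 = 1544.57 + 630.597 = 2175.17.
Reliability = 2175.17 / 2365.83 = 0.919.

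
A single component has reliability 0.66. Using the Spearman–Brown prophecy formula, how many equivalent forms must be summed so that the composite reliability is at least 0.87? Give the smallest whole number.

4

k ≥ ρ*(1−ρ₁)/(ρ₁(1−ρ*)) = 0.87·0.34 / (0.66·0.13) = 3.448.
Smallest integer k = 4.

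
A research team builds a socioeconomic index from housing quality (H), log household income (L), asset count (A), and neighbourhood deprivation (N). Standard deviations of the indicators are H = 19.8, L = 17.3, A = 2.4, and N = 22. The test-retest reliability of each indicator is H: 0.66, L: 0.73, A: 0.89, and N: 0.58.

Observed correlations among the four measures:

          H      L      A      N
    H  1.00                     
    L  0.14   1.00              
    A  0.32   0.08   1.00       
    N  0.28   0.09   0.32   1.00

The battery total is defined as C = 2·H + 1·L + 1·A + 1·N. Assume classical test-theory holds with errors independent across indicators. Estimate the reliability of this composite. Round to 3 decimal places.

Var(C) = 2²·19.8² + 17.3² + 2.4² + 22² + 2·[2·19.8·17.3·0.14 + 2·19.8·2.4·0.32 + 2·19.8·22·0.28 + 17.3·2.4·0.08 + 17.3·22·0.09 + 2.4·22·0.32] = 2357.21 + 849.463 = 3206.67.
With uncorrelated errors the cross-covariances are all true-score covariance, so they carry over unchanged; only the diagonal terms shrink to ρᵢσᵢ².
True-score variance = [2²·19.8²·0.66 + 17.3²·0.73 + 2.4²·0.89 + 22²·0.58] + 849.463 = 1539.31 + 849.463 = 2388.78.
Reliability = 2388.78 / 3206.67 = 0.745.

0.745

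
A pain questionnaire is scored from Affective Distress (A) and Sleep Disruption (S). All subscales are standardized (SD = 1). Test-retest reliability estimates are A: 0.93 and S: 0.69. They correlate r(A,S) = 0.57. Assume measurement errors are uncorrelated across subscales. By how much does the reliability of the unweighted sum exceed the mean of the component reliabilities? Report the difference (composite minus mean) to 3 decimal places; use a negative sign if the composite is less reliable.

Var(sum) = 2 + 1.14 = 3.14; true-score variance = 1.62 + 1.14 = 2.76; composite reliability = 0.8790.
Mean component reliability = 0.8100.
Difference = 0.8790 − 0.8100 = 0.069.

0.069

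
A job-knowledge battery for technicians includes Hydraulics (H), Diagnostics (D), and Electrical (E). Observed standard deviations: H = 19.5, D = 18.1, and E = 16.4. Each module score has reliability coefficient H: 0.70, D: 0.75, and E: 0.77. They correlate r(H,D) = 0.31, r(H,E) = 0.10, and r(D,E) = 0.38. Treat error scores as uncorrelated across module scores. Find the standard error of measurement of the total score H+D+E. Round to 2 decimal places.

16.06

Var(total) = 976.82 + 508.387 = 1485.21.
True-score variance = 718.982 + 508.387 = 1227.37, so reliability = 0.8264.
Error variance = 1485.21 − 1227.37 = 257.838; SEM = √257.838 = 16.06.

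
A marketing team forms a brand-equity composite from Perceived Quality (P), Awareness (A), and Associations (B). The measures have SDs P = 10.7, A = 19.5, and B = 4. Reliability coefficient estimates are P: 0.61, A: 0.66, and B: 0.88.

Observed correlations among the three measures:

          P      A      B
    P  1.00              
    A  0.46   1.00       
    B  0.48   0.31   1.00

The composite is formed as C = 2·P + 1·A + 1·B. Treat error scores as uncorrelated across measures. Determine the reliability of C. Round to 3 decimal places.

Var(C) = 2²·10.7² + 19.5² + 4² + 2·[2·10.7·19.5·0.46 + 2·10.7·4·0.48 + 19.5·4·0.31] = 854.21 + 514.452 = 1368.66.
With uncorrelated errors the cross-covariances are all true-score covariance, so they carry over unchanged; only the diagonal terms shrink to ρᵢσᵢ².
True-score variance = [2²·10.7²·0.61 + 19.5²·0.66 + 4²·0.88] + 514.452 = 544.401 + 514.452 = 1058.85.
Reliability = 1058.85 / 1368.66 = 0.774.

0.774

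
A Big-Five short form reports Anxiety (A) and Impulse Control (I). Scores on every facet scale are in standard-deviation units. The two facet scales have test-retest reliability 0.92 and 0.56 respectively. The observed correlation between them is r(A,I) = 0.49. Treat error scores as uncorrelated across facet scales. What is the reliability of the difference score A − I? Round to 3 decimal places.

Var(A−I) = 1 + 1 − 2·0.49 = 2 − 0.98 = 1.02.
With uncorrelated errors the cross-covariances are all true-score covariance, so they carry over unchanged; only the diagonal terms shrink to ρᵢσᵢ².
True-score variance = [0.92 + 0.56] − 0.98 = 1.48 − 0.98 = 0.5.
Reliability = 0.5 / 1.02 = 0.490.

0.490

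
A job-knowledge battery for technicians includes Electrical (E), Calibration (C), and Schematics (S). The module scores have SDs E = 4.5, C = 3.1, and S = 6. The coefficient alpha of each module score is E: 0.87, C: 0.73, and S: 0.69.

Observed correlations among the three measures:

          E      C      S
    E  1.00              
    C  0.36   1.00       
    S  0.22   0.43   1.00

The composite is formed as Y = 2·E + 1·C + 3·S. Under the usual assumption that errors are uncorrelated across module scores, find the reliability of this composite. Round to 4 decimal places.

0.7950

Var(Y) = 2²·4.5² + 3.1² + 3²·6² + 2·[2·4.5·3.1·0.36 + 6·4.5·6·0.22 + 3·3.1·6·0.43] = 414.61 + 139.356 = 553.966.
Under uncorrelated errors the observed covariances equal the true-score covariances, so only the own-variance terms attenuate.
True-score variance = [2²·4.5²·0.87 + 3.1²·0.73 + 3²·6²·0.69] + 139.356 = 301.045 + 139.356 = 440.401.
Reliability = 440.401 / 553.966 = 0.7950.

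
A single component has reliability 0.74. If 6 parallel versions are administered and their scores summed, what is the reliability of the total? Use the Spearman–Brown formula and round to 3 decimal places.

ρ_k = kρ / (1 + (k−1)ρ) = 6·0.74 / (1 + 5·0.74) = 4.440 / 4.700 = 0.945.

0.945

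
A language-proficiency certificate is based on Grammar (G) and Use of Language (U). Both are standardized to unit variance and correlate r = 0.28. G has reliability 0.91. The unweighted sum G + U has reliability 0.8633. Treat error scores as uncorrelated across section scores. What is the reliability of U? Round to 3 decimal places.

0.740

Var(G+U) = 2 + 2·0.28 = 2.560.
True-score variance = ρ_G + ρ_U + 2·0.28, so 0.8633 = (0.91 + ρ_U + 0.56) / 2.560.
ρ_U = 0.8633·2.560 − 0.91 − 0.56 = 0.740.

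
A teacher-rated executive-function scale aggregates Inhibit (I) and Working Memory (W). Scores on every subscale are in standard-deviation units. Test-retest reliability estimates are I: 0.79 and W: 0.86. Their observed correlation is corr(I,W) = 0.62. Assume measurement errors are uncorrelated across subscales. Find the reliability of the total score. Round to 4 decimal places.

Var(I+W) = 2 + 2·[0.62] = 2 + 1.24 = 3.24.
Because errors are independent across components, Cov(Tᵢ,Tⱼ) = Cov(Xᵢ,Xⱼ); the off-diagonal part of the true-score variance is the same as above.
True-score variance = [0.79 + 0.86] + 1.24 = 1.65 + 1.24 = 2.89.
Reliability = 2.89 / 3.24 = 0.8920.

0.8920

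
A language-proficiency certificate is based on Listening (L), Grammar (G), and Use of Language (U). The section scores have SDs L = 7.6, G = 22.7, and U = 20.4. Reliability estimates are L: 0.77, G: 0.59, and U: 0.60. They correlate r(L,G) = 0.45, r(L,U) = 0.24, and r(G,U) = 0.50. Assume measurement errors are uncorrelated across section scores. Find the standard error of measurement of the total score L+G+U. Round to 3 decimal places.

19.774

Var(total) = 989.21 + 692.767 = 1681.98.
True-score variance = 598.192 + 692.767 = 1290.96, so reliability = 0.7675.
Error variance = 1681.98 − 1290.96 = 391.018; SEM = √391.018 = 19.774.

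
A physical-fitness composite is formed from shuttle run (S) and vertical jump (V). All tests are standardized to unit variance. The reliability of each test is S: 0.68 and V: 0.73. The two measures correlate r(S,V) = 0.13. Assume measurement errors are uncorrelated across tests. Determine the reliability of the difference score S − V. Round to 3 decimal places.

Var(S−V) = 1 + 1 − 2·0.13 = 2 − 0.26 = 1.74.
Because errors are independent across components, Cov(Tᵢ,Tⱼ) = Cov(Xᵢ,Xⱼ); the off-diagonal part of the true-score variance is the same as above.
True-score variance = [0.68 + 0.73] − 0.26 = 1.41 − 0.26 = 1.15.
Reliability = 1.15 / 1.74 = 0.661.

0.661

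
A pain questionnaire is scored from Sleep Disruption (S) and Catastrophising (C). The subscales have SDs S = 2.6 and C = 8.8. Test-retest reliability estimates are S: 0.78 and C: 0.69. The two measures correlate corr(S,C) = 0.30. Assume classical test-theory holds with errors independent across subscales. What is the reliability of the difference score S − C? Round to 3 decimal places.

0.638

Var(S−C) = 2.6² + 8.8² − 2·2.6·8.8·0.30 = 84.2 − 13.728 = 70.472.
Under uncorrelated errors the observed covariances equal the true-score covariances, so only the own-variance terms attenuate.
True-score variance = [2.6²·0.78 + 8.8²·0.69] − 13.728 = 58.7064 − 13.728 = 44.9784.
Reliability = 44.9784 / 70.472 = 0.638.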